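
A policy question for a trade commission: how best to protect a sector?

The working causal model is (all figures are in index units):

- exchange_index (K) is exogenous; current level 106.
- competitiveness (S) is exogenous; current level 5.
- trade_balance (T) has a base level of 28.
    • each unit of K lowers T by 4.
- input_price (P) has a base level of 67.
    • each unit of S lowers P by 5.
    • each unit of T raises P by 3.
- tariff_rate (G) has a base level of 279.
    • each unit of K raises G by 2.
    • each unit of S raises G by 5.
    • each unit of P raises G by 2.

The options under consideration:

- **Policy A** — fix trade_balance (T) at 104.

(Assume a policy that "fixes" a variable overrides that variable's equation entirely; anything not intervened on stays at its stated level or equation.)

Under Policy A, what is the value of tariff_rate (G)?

Policy A (T := 104):
  K = 106
  S = 5
  T = 104
  P = 67 − 5·5 + 3·104 = 354
  G = 279 + 2·106 + 5·5 + 2·354 = 1224

1224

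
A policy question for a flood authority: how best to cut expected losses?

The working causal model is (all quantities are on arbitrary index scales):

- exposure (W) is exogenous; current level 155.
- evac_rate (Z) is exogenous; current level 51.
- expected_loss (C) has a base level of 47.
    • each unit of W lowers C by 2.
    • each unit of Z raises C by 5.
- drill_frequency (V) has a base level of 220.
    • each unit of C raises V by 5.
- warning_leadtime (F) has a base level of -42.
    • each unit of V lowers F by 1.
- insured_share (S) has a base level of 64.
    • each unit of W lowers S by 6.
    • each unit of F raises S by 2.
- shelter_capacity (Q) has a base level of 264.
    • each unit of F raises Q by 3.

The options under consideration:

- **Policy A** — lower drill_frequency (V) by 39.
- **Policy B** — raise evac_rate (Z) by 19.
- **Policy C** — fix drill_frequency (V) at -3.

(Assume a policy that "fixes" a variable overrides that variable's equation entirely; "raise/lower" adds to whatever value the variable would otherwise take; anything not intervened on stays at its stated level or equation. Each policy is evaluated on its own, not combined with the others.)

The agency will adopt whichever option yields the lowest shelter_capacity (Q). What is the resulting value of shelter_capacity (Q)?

-1827

Policy A (V − 39):
  W = 155
  Z = 51
  C = 47 − 2·155 + 5·51 = -8
  V = 220 + 5·(-8) (−39 from intervention) = 141
  F = -42 − 141 = -183
  Q = 264 + 3·(-183) = -285
Policy B (Z + 19):
  W = 155
  Z = 51 + 19 = 70
  C = 47 − 2·155 + 5·70 = 87
  V = 220 + 5·87 = 655
  F = -42 − 655 = -697
  Q = 264 + 3·(-697) = -1827
Policy C (V := -3):
  W = 155
  Z = 51
  C = 47 − 2·155 + 5·51 = -8
  V = -3
  F = -42 − (-3) = -39
  Q = 264 + 3·(-39) = 147
Comparing — Policy A: Q=-285, Policy B: Q=-1827, Policy C: Q=147. Lowest is -1827 (Policy B).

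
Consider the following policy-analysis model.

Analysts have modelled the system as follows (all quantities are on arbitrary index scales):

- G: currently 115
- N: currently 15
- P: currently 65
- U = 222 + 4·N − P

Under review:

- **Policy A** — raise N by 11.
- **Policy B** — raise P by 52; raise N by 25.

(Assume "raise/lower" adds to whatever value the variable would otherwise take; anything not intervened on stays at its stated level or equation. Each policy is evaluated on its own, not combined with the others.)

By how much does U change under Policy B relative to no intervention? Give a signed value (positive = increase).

48

Baseline:
  N = 15
  P = 65
  U = 222 + 4·15 − 65 = 217
Policy B (P + 52, N + 25):
  N = 15 + 25 = 40
  P = 65 + 52 = 117
  U = 222 + 4·40 − 117 = 265
Change in U: 265 − 217 = 48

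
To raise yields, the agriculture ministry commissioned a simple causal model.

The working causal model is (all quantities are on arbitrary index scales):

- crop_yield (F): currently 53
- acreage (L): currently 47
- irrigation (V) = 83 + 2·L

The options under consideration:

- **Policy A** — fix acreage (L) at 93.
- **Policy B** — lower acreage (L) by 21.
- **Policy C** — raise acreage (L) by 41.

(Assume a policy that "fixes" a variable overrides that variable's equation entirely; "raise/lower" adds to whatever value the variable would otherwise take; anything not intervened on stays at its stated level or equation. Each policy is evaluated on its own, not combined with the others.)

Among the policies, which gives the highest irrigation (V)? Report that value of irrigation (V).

Policy A (L := 93):
  L = 93
  V = 83 + 2·93 = 269
Policy B (L − 21):
  L = 47 − 21 = 26
  V = 83 + 2·26 = 135
Policy C (L + 41):
  L = 47 + 41 = 88
  V = 83 + 2·88 = 259
Comparing — Policy A: V=269, Policy B: V=135, Policy C: V=259. Highest is 269 (Policy A).

269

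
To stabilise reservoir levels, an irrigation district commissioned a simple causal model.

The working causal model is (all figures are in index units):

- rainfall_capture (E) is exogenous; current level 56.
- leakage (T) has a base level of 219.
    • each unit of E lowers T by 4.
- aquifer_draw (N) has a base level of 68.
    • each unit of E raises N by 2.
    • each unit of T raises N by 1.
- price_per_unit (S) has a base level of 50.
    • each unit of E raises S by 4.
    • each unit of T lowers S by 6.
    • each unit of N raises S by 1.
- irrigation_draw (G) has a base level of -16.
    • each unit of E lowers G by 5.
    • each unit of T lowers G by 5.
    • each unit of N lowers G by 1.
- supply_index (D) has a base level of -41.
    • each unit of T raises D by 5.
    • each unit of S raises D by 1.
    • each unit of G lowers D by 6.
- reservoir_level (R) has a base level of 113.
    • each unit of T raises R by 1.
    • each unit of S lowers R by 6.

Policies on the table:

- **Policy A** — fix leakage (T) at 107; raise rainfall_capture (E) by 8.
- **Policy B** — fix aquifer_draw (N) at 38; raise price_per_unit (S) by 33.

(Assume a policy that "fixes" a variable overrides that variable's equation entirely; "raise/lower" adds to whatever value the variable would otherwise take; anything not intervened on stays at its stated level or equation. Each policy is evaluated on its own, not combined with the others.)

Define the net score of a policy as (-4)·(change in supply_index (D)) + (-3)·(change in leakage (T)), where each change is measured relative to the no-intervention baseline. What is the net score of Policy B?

Baseline:
  E = 56
  T = 219 − 4·56 = -5
  N = 68 + 2·56 + (-5) = 175
  S = 50 + 4·56 − 6·(-5) + 175 = 479
  G = -16 − 5·56 − 5·(-5) − 175 = -446
  D = -41 + 5·(-5) + 479 − 6·(-446) = 3089
Policy B (N := 38, S + 33):
  E = 56
  T = 219 − 4·56 = -5
  N = 38
  S = 50 + 4·56 − 6·(-5) + 38 (+33 from intervention) = 375
  G = -16 − 5·56 − 5·(-5) − 38 = -309
  D = -41 + 5·(-5) + 375 − 6·(-309) = 2163
ΔD = 2163 − 3089 = -926; ΔT = -5 − (-5) = 0
Score = (-4)·(-926) + (-3)·0 = 3704

3704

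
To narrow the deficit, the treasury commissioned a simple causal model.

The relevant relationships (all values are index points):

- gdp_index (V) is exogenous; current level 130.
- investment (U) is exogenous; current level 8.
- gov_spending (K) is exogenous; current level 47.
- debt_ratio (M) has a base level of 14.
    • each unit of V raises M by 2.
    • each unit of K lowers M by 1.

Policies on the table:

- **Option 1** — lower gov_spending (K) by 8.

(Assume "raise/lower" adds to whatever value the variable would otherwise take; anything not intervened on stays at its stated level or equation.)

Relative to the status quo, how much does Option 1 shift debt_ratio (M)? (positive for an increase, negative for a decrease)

8

Baseline:
  V = 130
  K = 47
  M = 14 + 2·130 − 47 = 227
Option 1 (K − 8):
  V = 130
  K = 47 − 8 = 39
  M = 14 + 2·130 − 39 = 235
Change in M: 235 − 227 = 8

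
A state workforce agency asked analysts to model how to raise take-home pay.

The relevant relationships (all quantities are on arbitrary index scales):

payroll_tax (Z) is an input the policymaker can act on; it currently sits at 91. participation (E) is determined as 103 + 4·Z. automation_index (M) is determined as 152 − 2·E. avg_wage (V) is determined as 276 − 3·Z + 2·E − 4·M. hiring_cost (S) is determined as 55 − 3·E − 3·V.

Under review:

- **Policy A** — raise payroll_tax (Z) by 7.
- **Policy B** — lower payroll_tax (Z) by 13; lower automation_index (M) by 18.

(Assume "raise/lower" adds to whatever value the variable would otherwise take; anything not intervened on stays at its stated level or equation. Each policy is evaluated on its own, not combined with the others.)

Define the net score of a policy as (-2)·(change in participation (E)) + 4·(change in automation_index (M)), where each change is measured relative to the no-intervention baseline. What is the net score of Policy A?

Baseline:
  Z = 91
  E = 103 + 4·91 = 467
  M = 152 − 2·467 = -782
Policy A (Z + 7):
  Z = 91 + 7 = 98
  E = 103 + 4·98 = 495
  M = 152 − 2·495 = -838
ΔE = 495 − 467 = 28; ΔM = -838 − (-782) = -56
Score = (-2)·28 + 4·(-56) = -280

-280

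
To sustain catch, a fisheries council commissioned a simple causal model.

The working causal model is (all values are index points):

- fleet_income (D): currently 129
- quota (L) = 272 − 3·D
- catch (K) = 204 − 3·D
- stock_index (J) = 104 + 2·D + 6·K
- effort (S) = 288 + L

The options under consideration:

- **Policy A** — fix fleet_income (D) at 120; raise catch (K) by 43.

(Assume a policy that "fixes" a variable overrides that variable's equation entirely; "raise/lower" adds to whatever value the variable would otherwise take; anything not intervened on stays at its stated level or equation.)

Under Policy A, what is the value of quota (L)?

Policy A (D := 120, K + 43):
  D = 120
  L = 272 − 3·120 = -88

-88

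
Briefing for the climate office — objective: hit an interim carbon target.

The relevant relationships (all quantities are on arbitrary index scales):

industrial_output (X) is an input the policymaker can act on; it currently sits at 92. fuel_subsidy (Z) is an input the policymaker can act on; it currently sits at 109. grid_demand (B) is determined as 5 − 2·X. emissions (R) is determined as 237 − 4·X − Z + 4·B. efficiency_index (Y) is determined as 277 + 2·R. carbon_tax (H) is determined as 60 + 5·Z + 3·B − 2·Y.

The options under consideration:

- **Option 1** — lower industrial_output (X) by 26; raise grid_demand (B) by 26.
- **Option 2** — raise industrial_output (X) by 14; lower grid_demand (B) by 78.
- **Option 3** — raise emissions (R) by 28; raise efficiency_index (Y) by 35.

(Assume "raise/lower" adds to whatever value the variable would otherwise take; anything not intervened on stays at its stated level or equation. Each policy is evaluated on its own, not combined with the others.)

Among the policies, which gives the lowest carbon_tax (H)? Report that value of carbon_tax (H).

1908

Option 1 (X − 26, B + 26):
  X = 92 − 26 = 66
  Z = 109
  B = 5 − 2·66 (+26 from intervention) = -101
  R = 237 − 4·66 − 109 + 4·(-101) = -540
  Y = 277 + 2·(-540) = -803
  H = 60 + 5·109 + 3·(-101) − 2·(-803) = 1908
Option 2 (X + 14, B − 78):
  X = 92 + 14 = 106
  Z = 109
  B = 5 − 2·106 (−78 from intervention) = -285
  R = 237 − 4·106 − 109 + 4·(-285) = -1436
  Y = 277 + 2·(-1436) = -2595
  H = 60 + 5·109 + 3·(-285) − 2·(-2595) = 4940
Option 3 (R + 28, Y + 35):
  X = 92
  Z = 109
  B = 5 − 2·92 = -179
  R = 237 − 4·92 − 109 + 4·(-179) (+28 from intervention) = -928
  Y = 277 + 2·(-928) (+35 from intervention) = -1544
  H = 60 + 5·109 + 3·(-179) − 2·(-1544) = 3156
Comparing — Option 1: H=1908, Option 2: H=4940, Option 3: H=3156. Lowest is 1908 (Option 1).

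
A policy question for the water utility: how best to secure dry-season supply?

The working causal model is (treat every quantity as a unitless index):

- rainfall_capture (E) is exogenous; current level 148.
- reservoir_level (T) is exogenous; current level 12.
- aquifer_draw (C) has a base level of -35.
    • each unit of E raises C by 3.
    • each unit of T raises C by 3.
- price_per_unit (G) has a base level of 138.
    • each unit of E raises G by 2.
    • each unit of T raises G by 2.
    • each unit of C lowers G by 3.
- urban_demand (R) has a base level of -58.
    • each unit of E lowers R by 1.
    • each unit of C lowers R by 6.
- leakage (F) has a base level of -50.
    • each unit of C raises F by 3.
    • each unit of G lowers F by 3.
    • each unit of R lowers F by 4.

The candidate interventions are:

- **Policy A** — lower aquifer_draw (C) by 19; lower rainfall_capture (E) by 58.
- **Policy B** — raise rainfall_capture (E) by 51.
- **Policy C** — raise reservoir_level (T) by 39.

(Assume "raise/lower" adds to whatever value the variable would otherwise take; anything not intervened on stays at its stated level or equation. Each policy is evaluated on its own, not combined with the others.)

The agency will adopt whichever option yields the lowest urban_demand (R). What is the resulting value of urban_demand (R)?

-3845

Policy A (C − 19, E − 58):
  E = 148 − 58 = 90
  T = 12
  C = -35 + 3·90 + 3·12 (−19 from intervention) = 252
  R = -58 − 90 − 6·252 = -1660
Policy B (E + 51):
  E = 148 + 51 = 199
  T = 12
  C = -35 + 3·199 + 3·12 = 598
  R = -58 − 199 − 6·598 = -3845
Policy C (T + 39):
  E = 148
  T = 12 + 39 = 51
  C = -35 + 3·148 + 3·51 = 562
  R = -58 − 148 − 6·562 = -3578
Comparing — Policy A: R=-1660, Policy B: R=-3845, Policy C: R=-3578. Lowest is -3845 (Policy B).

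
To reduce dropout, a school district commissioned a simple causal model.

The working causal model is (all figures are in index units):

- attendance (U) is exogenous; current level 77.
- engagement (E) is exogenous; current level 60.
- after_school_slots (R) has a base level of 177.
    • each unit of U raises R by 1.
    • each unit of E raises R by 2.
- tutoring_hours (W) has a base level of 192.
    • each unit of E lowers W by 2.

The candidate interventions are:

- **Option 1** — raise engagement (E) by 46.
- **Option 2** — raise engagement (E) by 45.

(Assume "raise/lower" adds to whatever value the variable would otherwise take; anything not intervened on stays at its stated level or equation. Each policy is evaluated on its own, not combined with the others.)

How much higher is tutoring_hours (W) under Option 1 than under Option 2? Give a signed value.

-2

Option 1 (E + 46):
  E = 60 + 46 = 106
  W = 192 − 2·106 = -20
Option 2 (E + 45):
  E = 60 + 45 = 105
  W = 192 − 2·105 = -18
W: -20 − (-18) = -2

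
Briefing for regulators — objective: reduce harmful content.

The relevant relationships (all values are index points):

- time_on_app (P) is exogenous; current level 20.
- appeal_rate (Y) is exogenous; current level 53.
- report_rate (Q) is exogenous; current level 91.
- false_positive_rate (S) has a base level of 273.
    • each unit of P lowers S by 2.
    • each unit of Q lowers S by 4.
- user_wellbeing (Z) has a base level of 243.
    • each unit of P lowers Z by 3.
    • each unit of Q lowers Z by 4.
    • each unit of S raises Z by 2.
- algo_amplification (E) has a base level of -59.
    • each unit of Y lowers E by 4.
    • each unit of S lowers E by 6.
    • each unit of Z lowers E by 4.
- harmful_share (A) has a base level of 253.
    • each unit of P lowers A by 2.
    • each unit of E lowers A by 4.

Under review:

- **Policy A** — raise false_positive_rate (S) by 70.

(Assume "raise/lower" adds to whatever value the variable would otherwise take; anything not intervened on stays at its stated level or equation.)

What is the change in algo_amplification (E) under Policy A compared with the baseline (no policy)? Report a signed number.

-980

Baseline:
  P = 20
  Y = 53
  Q = 91
  S = 273 − 2·20 − 4·91 = -131
  Z = 243 − 3·20 − 4·91 + 2·(-131) = -443
  E = -59 − 4·53 − 6·(-131) − 4·(-443) = 2287
Policy A (S + 70):
  P = 20
  Y = 53
  Q = 91
  S = 273 − 2·20 − 4·91 (+70 from intervention) = -61
  Z = 243 − 3·20 − 4·91 + 2·(-61) = -303
  E = -59 − 4·53 − 6·(-61) − 4·(-303) = 1307
Change in E: 1307 − 2287 = -980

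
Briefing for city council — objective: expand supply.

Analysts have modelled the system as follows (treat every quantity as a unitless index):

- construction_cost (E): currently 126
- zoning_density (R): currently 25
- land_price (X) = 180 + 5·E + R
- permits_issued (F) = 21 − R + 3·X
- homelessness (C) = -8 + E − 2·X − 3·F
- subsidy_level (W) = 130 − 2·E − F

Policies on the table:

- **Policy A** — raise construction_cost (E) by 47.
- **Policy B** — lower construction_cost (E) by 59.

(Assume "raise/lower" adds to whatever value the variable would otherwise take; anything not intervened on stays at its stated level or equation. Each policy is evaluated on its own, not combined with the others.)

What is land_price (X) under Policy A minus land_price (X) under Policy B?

Policy A (E + 47):
  E = 126 + 47 = 173
  R = 25
  X = 180 + 5·173 + 25 = 1070
Policy B (E − 59):
  E = 126 − 59 = 67
  R = 25
  X = 180 + 5·67 + 25 = 540
X: 1070 − 540 = 530

530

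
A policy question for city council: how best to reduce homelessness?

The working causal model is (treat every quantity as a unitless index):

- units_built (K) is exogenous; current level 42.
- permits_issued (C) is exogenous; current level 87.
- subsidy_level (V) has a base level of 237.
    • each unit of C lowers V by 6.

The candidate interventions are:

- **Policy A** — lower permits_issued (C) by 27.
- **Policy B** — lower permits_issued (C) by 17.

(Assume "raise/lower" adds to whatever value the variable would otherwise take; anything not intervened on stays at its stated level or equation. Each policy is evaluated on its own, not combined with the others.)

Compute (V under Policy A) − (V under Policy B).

Policy A (C − 27):
  C = 87 − 27 = 60
  V = 237 − 6·60 = -123
Policy B (C − 17):
  C = 87 − 17 = 70
  V = 237 − 6·70 = -183
V: -123 − (-183) = 60

60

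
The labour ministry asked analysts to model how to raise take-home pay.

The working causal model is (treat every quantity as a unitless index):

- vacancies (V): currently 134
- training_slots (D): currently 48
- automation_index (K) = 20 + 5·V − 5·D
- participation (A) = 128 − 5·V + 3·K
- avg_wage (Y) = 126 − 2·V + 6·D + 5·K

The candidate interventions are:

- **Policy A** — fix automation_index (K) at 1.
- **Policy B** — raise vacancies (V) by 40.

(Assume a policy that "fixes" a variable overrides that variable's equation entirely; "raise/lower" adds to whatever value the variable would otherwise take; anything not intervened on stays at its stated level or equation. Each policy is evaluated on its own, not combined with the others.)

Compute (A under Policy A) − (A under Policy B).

Policy A (K := 1):
  V = 134
  D = 48
  K = 1
  A = 128 − 5·134 + 3·1 = -539
Policy B (V + 40):
  V = 134 + 40 = 174
  D = 48
  K = 20 + 5·174 − 5·48 = 650
  A = 128 − 5·174 + 3·650 = 1208
A: -539 − 1208 = -1747

-1747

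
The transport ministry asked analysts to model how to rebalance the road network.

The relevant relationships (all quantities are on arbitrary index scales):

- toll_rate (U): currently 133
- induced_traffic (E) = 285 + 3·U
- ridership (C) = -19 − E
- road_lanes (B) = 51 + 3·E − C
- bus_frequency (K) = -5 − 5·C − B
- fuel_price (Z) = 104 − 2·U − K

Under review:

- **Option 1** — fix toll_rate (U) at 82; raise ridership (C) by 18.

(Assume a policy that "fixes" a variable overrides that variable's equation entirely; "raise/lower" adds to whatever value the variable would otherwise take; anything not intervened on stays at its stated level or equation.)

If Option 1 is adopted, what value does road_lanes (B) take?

Option 1 (U := 82, C + 18):
  U = 82
  E = 285 + 3·82 = 531
  C = -19 − 531 (+18 from intervention) = -532
  B = 51 + 3·531 − (-532) = 2176

2176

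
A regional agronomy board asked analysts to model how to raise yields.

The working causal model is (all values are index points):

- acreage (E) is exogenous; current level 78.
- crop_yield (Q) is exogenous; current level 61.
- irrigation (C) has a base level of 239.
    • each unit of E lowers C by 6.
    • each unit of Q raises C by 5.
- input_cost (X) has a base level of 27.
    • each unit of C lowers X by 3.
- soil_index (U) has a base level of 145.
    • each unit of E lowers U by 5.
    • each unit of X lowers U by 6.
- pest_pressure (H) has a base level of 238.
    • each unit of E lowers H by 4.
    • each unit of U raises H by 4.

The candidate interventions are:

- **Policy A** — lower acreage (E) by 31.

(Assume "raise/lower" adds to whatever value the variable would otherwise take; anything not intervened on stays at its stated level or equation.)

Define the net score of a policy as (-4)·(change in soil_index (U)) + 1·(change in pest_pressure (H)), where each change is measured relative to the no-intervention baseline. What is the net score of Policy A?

124

Baseline:
  E = 78
  Q = 61
  C = 239 − 6·78 + 5·61 = 76
  X = 27 − 3·76 = -201
  U = 145 − 5·78 − 6·(-201) = 961
  H = 238 − 4·78 + 4·961 = 3770
Policy A (E − 31):
  E = 78 − 31 = 47
  Q = 61
  C = 239 − 6·47 + 5·61 = 262
  X = 27 − 3·262 = -759
  U = 145 − 5·47 − 6·(-759) = 4464
  H = 238 − 4·47 + 4·4464 = 17906
ΔU = 4464 − 961 = 3503; ΔH = 17906 − 3770 = 14136
Score = (-4)·3503 + 1·14136 = 124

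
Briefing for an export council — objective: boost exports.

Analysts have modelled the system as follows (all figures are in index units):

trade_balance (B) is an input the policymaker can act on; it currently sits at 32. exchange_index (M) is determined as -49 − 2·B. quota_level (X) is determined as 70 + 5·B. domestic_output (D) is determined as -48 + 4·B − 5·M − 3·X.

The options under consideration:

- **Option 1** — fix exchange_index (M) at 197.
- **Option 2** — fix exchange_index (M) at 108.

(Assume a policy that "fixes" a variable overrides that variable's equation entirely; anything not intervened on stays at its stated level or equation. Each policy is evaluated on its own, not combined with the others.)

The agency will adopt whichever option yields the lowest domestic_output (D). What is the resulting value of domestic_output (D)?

-1595

Option 1 (M := 197):
  B = 32
  M = 197
  X = 70 + 5·32 = 230
  D = -48 + 4·32 − 5·197 − 3·230 = -1595
Option 2 (M := 108):
  B = 32
  M = 108
  X = 70 + 5·32 = 230
  D = -48 + 4·32 − 5·108 − 3·230 = -1150
Comparing — Option 1: D=-1595, Option 2: D=-1150. Lowest is -1595 (Option 1).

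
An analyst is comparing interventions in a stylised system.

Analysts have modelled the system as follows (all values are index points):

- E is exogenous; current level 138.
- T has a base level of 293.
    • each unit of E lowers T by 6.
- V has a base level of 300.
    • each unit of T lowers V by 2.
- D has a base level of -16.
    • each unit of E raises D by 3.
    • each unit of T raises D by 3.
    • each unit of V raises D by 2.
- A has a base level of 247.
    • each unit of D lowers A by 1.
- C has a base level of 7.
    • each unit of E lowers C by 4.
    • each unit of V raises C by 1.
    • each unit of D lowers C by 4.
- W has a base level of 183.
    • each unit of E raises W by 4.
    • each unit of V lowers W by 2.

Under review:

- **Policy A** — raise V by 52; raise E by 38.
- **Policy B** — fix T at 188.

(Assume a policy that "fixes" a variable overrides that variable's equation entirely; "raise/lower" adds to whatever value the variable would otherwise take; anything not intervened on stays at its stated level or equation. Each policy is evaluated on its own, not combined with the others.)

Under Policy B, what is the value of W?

Policy B (T := 188):
  E = 138
  T = 188
  V = 300 − 2·188 = -76
  W = 183 + 4·138 − 2·(-76) = 887

887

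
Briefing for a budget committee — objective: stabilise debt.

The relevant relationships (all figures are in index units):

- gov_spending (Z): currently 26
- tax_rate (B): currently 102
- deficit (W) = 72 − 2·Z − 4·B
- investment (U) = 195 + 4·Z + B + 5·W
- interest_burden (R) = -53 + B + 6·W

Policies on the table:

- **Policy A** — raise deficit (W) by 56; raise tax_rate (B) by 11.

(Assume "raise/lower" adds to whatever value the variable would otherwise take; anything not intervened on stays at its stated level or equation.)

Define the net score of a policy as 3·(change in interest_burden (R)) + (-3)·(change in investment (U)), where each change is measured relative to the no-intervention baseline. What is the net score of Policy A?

36

Baseline:
  Z = 26
  B = 102
  W = 72 − 2·26 − 4·102 = -388
  U = 195 + 4·26 + 102 + 5·(-388) = -1539
  R = -53 + 102 + 6·(-388) = -2279
Policy A (W + 56, B + 11):
  Z = 26
  B = 102 + 11 = 113
  W = 72 − 2·26 − 4·113 (+56 from intervention) = -376
  U = 195 + 4·26 + 113 + 5·(-376) = -1468
  R = -53 + 113 + 6·(-376) = -2196
ΔR = -2196 − (-2279) = 83; ΔU = -1468 − (-1539) = 71
Score = 3·83 + (-3)·71 = 36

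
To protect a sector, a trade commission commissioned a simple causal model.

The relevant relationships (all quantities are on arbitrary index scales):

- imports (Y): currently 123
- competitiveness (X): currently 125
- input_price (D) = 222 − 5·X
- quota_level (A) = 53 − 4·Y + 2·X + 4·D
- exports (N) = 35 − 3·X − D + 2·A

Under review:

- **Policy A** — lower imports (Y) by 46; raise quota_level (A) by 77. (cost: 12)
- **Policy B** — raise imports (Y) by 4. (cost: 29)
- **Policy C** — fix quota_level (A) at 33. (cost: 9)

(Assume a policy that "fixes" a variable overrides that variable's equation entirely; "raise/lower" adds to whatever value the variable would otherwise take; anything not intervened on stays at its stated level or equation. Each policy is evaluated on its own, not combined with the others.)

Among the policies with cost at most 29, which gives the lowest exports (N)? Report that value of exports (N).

Policy A (Y − 46, A + 77):
  Y = 123 − 46 = 77
  X = 125
  D = 222 − 5·125 = -403
  A = 53 − 4·77 + 2·125 + 4·(-403) (+77 from intervention) = -1540
  N = 35 − 3·125 − (-403) + 2·(-1540) = -3017
Policy B (Y + 4):
  Y = 123 + 4 = 127
  X = 125
  D = 222 − 5·125 = -403
  A = 53 − 4·127 + 2·125 + 4·(-403) = -1817
  N = 35 − 3·125 − (-403) + 2·(-1817) = -3571
Policy C (A := 33):
  Y = 123
  X = 125
  D = 222 − 5·125 = -403
  A = 33
  N = 35 − 3·125 − (-403) + 2·33 = 129
Comparing — Policy A: N=-3017, Policy B: N=-3571, Policy C: N=129. Lowest is -3571 (Policy B).

-3571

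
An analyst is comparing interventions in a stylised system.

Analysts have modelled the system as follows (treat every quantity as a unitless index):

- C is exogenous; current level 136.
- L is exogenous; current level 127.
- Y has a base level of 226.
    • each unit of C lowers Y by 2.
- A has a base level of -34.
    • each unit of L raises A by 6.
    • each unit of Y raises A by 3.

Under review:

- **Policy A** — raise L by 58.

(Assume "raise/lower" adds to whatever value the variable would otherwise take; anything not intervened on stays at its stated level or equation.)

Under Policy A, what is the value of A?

Policy A (L + 58):
  C = 136
  L = 127 + 58 = 185
  Y = 226 − 2·136 = -46
  A = -34 + 6·185 + 3·(-46) = 938

938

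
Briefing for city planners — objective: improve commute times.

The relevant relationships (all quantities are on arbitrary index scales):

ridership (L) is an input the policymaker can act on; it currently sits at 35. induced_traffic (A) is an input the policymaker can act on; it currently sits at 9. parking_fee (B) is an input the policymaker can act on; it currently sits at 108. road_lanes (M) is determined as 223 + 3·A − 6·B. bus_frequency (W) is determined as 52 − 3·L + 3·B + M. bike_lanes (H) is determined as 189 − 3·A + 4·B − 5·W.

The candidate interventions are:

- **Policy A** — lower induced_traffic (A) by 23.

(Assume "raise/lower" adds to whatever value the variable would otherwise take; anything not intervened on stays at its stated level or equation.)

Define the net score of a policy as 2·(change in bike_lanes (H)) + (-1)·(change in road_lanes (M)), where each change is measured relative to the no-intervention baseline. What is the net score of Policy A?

897

Baseline:
  L = 35
  A = 9
  B = 108
  M = 223 + 3·9 − 6·108 = -398
  W = 52 − 3·35 + 3·108 + (-398) = -127
  H = 189 − 3·9 + 4·108 − 5·(-127) = 1229
Policy A (A − 23):
  L = 35
  A = 9 − 23 = -14
  B = 108
  M = 223 + 3·(-14) − 6·108 = -467
  W = 52 − 3·35 + 3·108 + (-467) = -196
  H = 189 − 3·(-14) + 4·108 − 5·(-196) = 1643
ΔH = 1643 − 1229 = 414; ΔM = -467 − (-398) = -69
Score = 2·414 + (-1)·(-69) = 897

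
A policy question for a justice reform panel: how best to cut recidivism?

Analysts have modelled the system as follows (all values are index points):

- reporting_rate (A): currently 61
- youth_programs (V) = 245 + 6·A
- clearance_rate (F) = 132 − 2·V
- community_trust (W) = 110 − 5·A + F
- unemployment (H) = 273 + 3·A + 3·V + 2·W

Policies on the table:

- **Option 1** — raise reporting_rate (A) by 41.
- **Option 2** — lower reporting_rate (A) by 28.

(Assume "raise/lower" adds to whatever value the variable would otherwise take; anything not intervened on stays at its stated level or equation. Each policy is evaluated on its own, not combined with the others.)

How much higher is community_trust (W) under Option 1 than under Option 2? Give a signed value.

Option 1 (A + 41):
  A = 61 + 41 = 102
  V = 245 + 6·102 = 857
  F = 132 − 2·857 = -1582
  W = 110 − 5·102 + (-1582) = -1982
Option 2 (A − 28):
  A = 61 − 28 = 33
  V = 245 + 6·33 = 443
  F = 132 − 2·443 = -754
  W = 110 − 5·33 + (-754) = -809
W: -1982 − (-809) = -1173

-1173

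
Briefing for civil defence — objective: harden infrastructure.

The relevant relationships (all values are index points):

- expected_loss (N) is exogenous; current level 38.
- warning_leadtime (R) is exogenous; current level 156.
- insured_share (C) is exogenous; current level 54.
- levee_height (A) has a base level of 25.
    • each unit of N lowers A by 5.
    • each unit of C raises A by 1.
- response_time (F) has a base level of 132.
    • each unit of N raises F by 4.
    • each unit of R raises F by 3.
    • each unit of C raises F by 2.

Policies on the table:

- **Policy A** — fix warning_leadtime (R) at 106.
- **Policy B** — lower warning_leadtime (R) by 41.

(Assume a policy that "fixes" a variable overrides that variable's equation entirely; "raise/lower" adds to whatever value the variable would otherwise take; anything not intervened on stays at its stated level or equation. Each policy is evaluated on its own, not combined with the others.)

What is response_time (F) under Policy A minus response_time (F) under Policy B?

-27

Policy A (R := 106):
  N = 38
  R = 106
  C = 54
  F = 132 + 4·38 + 3·106 + 2·54 = 710
Policy B (R − 41):
  N = 38
  R = 156 − 41 = 115
  C = 54
  F = 132 + 4·38 + 3·115 + 2·54 = 737
F: 710 − 737 = -27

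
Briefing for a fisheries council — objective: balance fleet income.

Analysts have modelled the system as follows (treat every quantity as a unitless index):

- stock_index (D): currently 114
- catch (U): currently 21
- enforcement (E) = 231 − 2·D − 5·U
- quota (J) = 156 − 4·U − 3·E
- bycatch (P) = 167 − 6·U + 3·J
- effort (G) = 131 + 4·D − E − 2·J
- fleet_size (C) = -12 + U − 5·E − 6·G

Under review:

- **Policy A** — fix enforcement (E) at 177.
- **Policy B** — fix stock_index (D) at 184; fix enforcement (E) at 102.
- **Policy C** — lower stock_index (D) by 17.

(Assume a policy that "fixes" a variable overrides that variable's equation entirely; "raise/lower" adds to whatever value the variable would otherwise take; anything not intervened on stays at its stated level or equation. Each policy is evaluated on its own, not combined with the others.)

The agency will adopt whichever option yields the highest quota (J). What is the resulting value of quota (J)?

Policy A (E := 177):
  D = 114
  U = 21
  E = 177
  J = 156 − 4·21 − 3·177 = -459
Policy B (D := 184, E := 102):
  D = 184
  U = 21
  E = 102
  J = 156 − 4·21 − 3·102 = -234
Policy C (D − 17):
  D = 114 − 17 = 97
  U = 21
  E = 231 − 2·97 − 5·21 = -68
  J = 156 − 4·21 − 3·(-68) = 276
Comparing — Policy A: J=-459, Policy B: J=-234, Policy C: J=276. Highest is 276 (Policy C).

276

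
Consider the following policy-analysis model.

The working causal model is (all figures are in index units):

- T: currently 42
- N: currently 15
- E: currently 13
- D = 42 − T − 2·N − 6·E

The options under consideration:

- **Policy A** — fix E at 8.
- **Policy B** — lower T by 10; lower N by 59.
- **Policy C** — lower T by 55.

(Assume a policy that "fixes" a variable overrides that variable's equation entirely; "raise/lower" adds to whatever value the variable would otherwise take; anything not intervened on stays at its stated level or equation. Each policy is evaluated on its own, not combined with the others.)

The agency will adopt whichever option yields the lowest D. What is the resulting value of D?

Policy A (E := 8):
  T = 42
  N = 15
  E = 8
  D = 42 − 42 − 2·15 − 6·8 = -78
Policy B (T − 10, N − 59):
  T = 42 − 10 = 32
  N = 15 − 59 = -44
  E = 13
  D = 42 − 32 − 2·(-44) − 6·13 = 20
Policy C (T − 55):
  T = 42 − 55 = -13
  N = 15
  E = 13
  D = 42 − (-13) − 2·15 − 6·13 = -53
Comparing — Policy A: D=-78, Policy B: D=20, Policy C: D=-53. Lowest is -78 (Policy A).

-78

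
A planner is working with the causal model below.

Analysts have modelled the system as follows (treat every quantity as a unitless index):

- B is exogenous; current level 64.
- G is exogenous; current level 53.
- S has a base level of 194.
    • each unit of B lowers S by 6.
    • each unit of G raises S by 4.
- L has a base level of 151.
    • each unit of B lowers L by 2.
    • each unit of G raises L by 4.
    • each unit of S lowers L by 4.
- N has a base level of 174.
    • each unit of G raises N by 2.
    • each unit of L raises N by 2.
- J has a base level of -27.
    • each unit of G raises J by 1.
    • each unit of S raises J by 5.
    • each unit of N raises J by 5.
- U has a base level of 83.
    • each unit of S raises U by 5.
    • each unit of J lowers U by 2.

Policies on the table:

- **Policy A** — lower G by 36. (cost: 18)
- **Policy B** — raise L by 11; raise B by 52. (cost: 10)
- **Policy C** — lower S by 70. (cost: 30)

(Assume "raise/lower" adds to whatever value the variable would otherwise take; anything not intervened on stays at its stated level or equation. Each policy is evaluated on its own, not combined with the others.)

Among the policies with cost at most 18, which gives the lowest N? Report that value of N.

1366

Policy A (G − 36):
  B = 64
  G = 53 − 36 = 17
  S = 194 − 6·64 + 4·17 = -122
  L = 151 − 2·64 + 4·17 − 4·(-122) = 579
  N = 174 + 2·17 + 2·579 = 1366
Policy B (L + 11, B + 52):
  B = 64 + 52 = 116
  G = 53
  S = 194 − 6·116 + 4·53 = -290
  L = 151 − 2·116 + 4·53 − 4·(-290) (+11 from intervention) = 1302
  N = 174 + 2·53 + 2·1302 = 2884
Comparing — Policy A: N=1366, Policy B: N=2884. Lowest is 1366 (Policy A).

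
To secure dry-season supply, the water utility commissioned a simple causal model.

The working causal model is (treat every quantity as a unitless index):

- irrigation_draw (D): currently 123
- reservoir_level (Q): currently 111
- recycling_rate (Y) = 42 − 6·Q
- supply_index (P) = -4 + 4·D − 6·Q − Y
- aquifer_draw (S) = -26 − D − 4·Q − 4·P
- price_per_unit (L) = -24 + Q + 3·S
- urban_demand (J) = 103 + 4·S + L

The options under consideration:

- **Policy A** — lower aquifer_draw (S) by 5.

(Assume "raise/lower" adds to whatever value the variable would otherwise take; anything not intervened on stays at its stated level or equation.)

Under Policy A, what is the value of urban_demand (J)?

-16484

Policy A (S − 5):
  D = 123
  Q = 111
  Y = 42 − 6·111 = -624
  P = -4 + 4·123 − 6·111 − (-624) = 446
  S = -26 − 123 − 4·111 − 4·446 (−5 from intervention) = -2382
  L = -24 + 111 + 3·(-2382) = -7059
  J = 103 + 4·(-2382) + (-7059) = -16484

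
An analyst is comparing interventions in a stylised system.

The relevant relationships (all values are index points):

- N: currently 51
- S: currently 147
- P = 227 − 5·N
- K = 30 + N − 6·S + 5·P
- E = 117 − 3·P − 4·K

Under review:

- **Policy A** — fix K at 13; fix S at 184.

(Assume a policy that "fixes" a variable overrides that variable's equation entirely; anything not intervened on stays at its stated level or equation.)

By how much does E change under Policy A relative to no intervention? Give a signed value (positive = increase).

-3816

Baseline:
  N = 51
  S = 147
  P = 227 − 5·51 = -28
  K = 30 + 51 − 6·147 + 5·(-28) = -941
  E = 117 − 3·(-28) − 4·(-941) = 3965
Policy A (K := 13, S := 184):
  N = 51
  S = 184
  P = 227 − 5·51 = -28
  K = 13
  E = 117 − 3·(-28) − 4·13 = 149
Change in E: 149 − 3965 = -3816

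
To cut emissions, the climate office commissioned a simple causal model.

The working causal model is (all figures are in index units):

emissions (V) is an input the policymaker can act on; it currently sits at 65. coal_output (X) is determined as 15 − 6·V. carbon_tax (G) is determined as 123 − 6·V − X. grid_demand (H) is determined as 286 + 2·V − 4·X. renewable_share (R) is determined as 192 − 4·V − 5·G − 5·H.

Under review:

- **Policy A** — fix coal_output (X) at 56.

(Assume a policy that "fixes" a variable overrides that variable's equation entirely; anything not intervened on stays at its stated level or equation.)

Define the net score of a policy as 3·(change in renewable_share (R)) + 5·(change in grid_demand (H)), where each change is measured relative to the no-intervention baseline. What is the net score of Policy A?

Baseline:
  V = 65
  X = 15 − 6·65 = -375
  G = 123 − 6·65 − (-375) = 108
  H = 286 + 2·65 − 4·(-375) = 1916
  R = 192 − 4·65 − 5·108 − 5·1916 = -10188
Policy A (X := 56):
  V = 65
  X = 56
  G = 123 − 6·65 − 56 = -323
  H = 286 + 2·65 − 4·56 = 192
  R = 192 − 4·65 − 5·(-323) − 5·192 = 587
ΔR = 587 − (-10188) = 10775; ΔH = 192 − 1916 = -1724
Score = 3·10775 + 5·(-1724) = 23705

23705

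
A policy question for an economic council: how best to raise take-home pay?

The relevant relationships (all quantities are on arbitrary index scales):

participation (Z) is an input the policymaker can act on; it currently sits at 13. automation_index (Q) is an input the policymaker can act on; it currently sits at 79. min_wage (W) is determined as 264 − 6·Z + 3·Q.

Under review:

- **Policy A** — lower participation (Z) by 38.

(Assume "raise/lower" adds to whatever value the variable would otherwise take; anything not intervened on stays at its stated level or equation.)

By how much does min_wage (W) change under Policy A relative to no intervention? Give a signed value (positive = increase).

228

Baseline:
  Z = 13
  Q = 79
  W = 264 − 6·13 + 3·79 = 423
Policy A (Z − 38):
  Z = 13 − 38 = -25
  Q = 79
  W = 264 − 6·(-25) + 3·79 = 651
Change in W: 651 − 423 = 228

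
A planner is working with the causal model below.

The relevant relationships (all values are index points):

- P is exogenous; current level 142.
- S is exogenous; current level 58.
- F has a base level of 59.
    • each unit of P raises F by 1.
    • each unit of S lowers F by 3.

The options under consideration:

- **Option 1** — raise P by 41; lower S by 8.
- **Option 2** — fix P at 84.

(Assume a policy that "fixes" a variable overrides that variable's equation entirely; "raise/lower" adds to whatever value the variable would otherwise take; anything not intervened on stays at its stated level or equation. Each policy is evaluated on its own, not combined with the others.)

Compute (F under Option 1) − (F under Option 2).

Option 1 (P + 41, S − 8):
  P = 142 + 41 = 183
  S = 58 − 8 = 50
  F = 59 + 183 − 3·50 = 92
Option 2 (P := 84):
  P = 84
  S = 58
  F = 59 + 84 − 3·58 = -31
F: 92 − (-31) = 123

123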